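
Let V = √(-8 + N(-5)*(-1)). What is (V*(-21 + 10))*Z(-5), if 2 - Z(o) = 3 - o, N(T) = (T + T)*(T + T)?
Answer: 396*I*√3 ≈ 685.89*I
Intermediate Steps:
N(T) = 4*T² (N(T) = (2*T)*(2*T) = 4*T²)
Z(o) = -1 + o (Z(o) = 2 - (3 - o) = 2 + (-3 + o) = -1 + o)
V = 6*I*√3 (V = √(-8 + (4*(-5)²)*(-1)) = √(-8 + (4*25)*(-1)) = √(-8 + 100*(-1)) = √(-8 - 100) = √(-108) = 6*I*√3 ≈ 10.392*I)
(V*(-21 + 10))*Z(-5) = ((6*I*√3)*(-21 + 10))*(-1 - 5) = ((6*I*√3)*(-11))*(-6) = -66*I*√3*(-6) = 396*I*√3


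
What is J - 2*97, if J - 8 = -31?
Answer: -217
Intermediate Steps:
J = -23 (J = 8 - 31 = -23)
J - 2*97 = -23 - 2*97 = -23 - 194 = -217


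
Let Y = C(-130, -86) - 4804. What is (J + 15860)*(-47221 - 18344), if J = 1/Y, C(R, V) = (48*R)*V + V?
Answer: -36863068909371/35450 ≈ -1.0399e+9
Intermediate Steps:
C(R, V) = V + 48*R*V (C(R, V) = 48*R*V + V = V + 48*R*V)
Y = 531750 (Y = -86*(1 + 48*(-130)) - 4804 = -86*(1 - 6240) - 4804 = -86*(-6239) - 4804 = 536554 - 4804 = 531750)
J = 1/531750 ≈ 1.8806e-6
(J + 15860)*(-47221 - 18344) = (1/531750 + 15860)*(-47221 - 18344) = (8433555001/531750)*(-65565) = -36863068909371/35450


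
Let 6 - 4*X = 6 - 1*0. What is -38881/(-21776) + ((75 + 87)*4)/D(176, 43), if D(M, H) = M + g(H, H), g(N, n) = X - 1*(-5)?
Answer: 21148309/3941456 ≈ 5.3656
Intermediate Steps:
X = 0 (X = 3/2 - (6 - 1*0)/4 = 3/2 - (6 + 0)/4 = 3/2 - 1/4*6 = 3/2 - 3/2 = 0)
g(N, n) = 5 (g(N, n) = 0 - 1*(-5) = 0 + 5 = 5)
D(M, H) = 5 + M (D(M, H) = M + 5 = 5 + M)
-38881/(-21776) + ((75 + 87)*4)/D(176, 43) = -38881/(-21776) + ((75 + 87)*4)/(5 + 176) = -38881*(-1/21776) + (162*4)/181 = 38881/21776 + 648*(1/181) = 38881/21776 + 648/181 = 21148309/3941456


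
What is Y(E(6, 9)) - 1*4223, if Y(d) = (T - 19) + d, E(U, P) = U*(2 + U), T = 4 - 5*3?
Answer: -4205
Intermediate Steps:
T = -11 (T = 4 - 15 = -11)
Y(d) = -30 + d (Y(d) = (-11 - 19) + d = -30 + d)
Y(E(6, 9)) - 1*4223 = (-30 + 6*(2 + 6)) - 1*4223 = (-30 + 6*8) - 4223 = (-30 + 48) - 4223 = 18 - 4223 = -4205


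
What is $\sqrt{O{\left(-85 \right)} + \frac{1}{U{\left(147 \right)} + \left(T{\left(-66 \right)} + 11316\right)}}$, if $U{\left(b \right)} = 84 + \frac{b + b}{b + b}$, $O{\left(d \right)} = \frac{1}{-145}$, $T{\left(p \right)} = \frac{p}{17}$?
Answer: $\frac{3 i \sqrt{597107644330}}{28093895} \approx 0.082515 i$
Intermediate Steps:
$T{\left(p \right)} = \frac{p}{17}$ ($T{\left(p \right)} = p \frac{1}{17} = \frac{p}{17}$)
$O{\left(d \right)} = - \frac{1}{145}$
$U{\left(b \right)} = 85$ ($U{\left(b \right)} = 84 + \frac{2 b}{2 b} = 84 + 2 b \frac{1}{2 b} = 84 + 1 = 85$)
$\sqrt{O{\left(-85 \right)} + \frac{1}{U{\left(147 \right)} + \left(T{\left(-66 \right)} + 11316\right)}} = \sqrt{- \frac{1}{145} + \frac{1}{85 + \left(\frac{1}{17} \left(-66\right) + 11316\right)}} = \sqrt{- \frac{1}{145} + \frac{1}{85 + \left(- \frac{66}{17} + 11316\right)}} = \sqrt{- \frac{1}{145} + \frac{1}{85 + \frac{192306}{17}}} = \sqrt{- \frac{1}{145} + \frac{1}{\frac{193751}{17}}} = \sqrt{- \frac{1}{145} + \frac{17}{193751}} = \sqrt{- \frac{191286}{28093895}} = \frac{3 i \sqrt{597107644330}}{28093895}$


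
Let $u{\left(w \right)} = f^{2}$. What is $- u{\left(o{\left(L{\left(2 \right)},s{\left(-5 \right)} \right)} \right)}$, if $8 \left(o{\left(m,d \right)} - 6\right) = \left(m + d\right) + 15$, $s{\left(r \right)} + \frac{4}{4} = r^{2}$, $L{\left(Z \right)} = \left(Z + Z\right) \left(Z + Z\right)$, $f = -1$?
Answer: $-1$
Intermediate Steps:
$L{\left(Z \right)} = 4 Z^{2}$ ($L{\left(Z \right)} = 2 Z 2 Z = 4 Z^{2}$)
$s{\left(r \right)} = -1 + r^{2}$
$o{\left(m,d \right)} = \frac{63}{8} + \frac{d}{8} + \frac{m}{8}$ ($o{\left(m,d \right)} = 6 + \frac{\left(m + d\right) + 15}{8} = 6 + \frac{\left(d + m\right) + 15}{8} = 6 + \frac{15 + d + m}{8} = 6 + \left(\frac{15}{8} + \frac{d}{8} + \frac{m}{8}\right) = \frac{63}{8} + \frac{d}{8} + \frac{m}{8}$)
$u{\left(w \right)} = 1$ ($u{\left(w \right)} = \left(-1\right)^{2} = 1$)
$- u{\left(o{\left(L{\left(2 \right)},s{\left(-5 \right)} \right)} \right)} = \left(-1\right) 1 = -1$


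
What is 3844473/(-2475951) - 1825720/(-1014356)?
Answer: 51727417111/209291312713 ≈ 0.24716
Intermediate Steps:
3844473/(-2475951) - 1825720/(-1014356) = 3844473*(-1/2475951) - 1825720*(-1/1014356) = -1281491/825317 + 456430/253589 = 51727417111/209291312713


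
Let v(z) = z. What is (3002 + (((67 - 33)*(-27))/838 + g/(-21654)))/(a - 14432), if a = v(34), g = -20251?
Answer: -27235770035/130633428348 ≈ -0.20849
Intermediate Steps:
a = 34
(3002 + (((67 - 33)*(-27))/838 + g/(-21654)))/(a - 14432) = (3002 + (((67 - 33)*(-27))/838 - 20251/(-21654)))/(34 - 14432) = (3002 + ((34*(-27))*(1/838) - 20251*(-1/21654)))/(-14398) = (3002 + (-918*1/838 + 20251/21654))*(-1/14398) = (3002 + (-459/419 + 20251/21654))*(-1/14398) = (3002 - 1454017/9073026)*(-1/14398) = (27235770035/9073026)*(-1/14398) = -27235770035/130633428348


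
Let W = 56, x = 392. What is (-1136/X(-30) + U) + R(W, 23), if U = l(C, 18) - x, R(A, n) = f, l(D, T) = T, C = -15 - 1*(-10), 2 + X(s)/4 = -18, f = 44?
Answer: -1579/5 ≈ -315.80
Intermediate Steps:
X(s) = -80 (X(s) = -8 + 4*(-18) = -8 - 72 = -80)
C = -5 (C = -15 + 10 = -5)
R(A, n) = 44
U = -374 (U = 18 - 1*392 = 18 - 392 = -374)
(-1136/X(-30) + U) + R(W, 23) = (-1136/(-80) - 374) + 44 = (-1136*(-1/80) - 374) + 44 = (71/5 - 374) + 44 = -1799/5 + 44 = -1579/5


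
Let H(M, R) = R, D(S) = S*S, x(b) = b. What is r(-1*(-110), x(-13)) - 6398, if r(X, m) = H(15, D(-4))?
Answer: -6382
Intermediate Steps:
D(S) = S²
r(X, m) = 16 (r(X, m) = (-4)² = 16)
r(-1*(-110), x(-13)) - 6398 = 16 - 6398 = -6382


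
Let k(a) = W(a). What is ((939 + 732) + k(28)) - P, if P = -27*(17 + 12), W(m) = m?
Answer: 2482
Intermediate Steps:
k(a) = a
P = -783 (P = -27*29 = -783)
((939 + 732) + k(28)) - P = ((939 + 732) + 28) - 1*(-783) = (1671 + 28) + 783 = 1699 + 783 = 2482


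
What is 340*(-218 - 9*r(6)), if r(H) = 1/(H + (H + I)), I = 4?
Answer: -297245/4 ≈ -74311.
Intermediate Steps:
r(H) = 1/(4 + 2*H) (r(H) = 1/(H + (H + 4)) = 1/(H + (4 + H)) = 1/(4 + 2*H))
340*(-218 - 9*r(6)) = 340*(-218 - 9/(2*(2 + 6))) = 340*(-218 - 9/(2*8)) = 340*(-218 - 9*1/16) = 340*(-218 - 9/16) = 340*(-3497/16) = -297245/4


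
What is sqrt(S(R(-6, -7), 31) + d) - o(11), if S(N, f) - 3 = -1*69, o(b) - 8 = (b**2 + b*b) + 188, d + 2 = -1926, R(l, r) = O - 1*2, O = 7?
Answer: -438 + I*sqrt(1994) ≈ -438.0 + 44.654*I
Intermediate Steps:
R(l, r) = 5 (R(l, r) = 7 - 1*2 = 7 - 2 = 5)
d = -1928 (d = -2 - 1926 = -1928)
o(b) = 196 + 2*b**2 (o(b) = 8 + ((b**2 + b*b) + 188) = 8 + ((b**2 + b**2) + 188) = 8 + (2*b**2 + 188) = 8 + (188 + 2*b**2) = 196 + 2*b**2)
S(N, f) = -66 (S(N, f) = 3 - 1*69 = 3 - 69 = -66)
sqrt(S(R(-6, -7), 31) + d) - o(11) = sqrt(-66 - 1928) - (196 + 2*11**2) = sqrt(-1994) - (196 + 2*121) = I*sqrt(1994) - (196 + 242) = I*sqrt(1994) - 1*438 = I*sqrt(1994) - 438 = -438 + I*sqrt(1994)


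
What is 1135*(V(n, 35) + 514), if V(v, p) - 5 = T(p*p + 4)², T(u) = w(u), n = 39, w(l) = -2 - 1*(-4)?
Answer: 593605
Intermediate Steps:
w(l) = 2 (w(l) = -2 + 4 = 2)
T(u) = 2
V(v, p) = 9 (V(v, p) = 5 + 2² = 5 + 4 = 9)
1135*(V(n, 35) + 514) = 1135*(9 + 514) = 1135*523 = 593605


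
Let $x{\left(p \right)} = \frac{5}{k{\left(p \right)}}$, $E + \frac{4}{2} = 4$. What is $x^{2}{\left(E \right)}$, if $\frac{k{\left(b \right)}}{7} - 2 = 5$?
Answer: $\frac{25}{2401} \approx 0.010412$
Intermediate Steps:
$E = 2$ ($E = -2 + 4 = 2$)
$k{\left(b \right)} = 49$ ($k{\left(b \right)} = 14 + 7 \cdot 5 = 14 + 35 = 49$)
$x{\left(p \right)} = \frac{5}{49}$
$x^{2}{\left(E \right)} = \left(\frac{5}{49}\right)^{2} = \frac{25}{2401}$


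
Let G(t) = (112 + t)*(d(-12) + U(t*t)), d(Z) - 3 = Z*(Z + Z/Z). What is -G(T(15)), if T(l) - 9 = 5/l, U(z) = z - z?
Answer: -16380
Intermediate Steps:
U(z) = 0
T(l) = 9 + 5/l
d(Z) = 3 + Z*(1 + Z) (d(Z) = 3 + Z*(Z + Z/Z) = 3 + Z*(Z + 1) = 3 + Z*(1 + Z))
G(t) = 15120 + 135*t (G(t) = (112 + t)*((3 - 12 + (-12)²) + 0) = (112 + t)*((3 - 12 + 144) + 0) = (112 + t)*(135 + 0) = (112 + t)*135 = 15120 + 135*t)
-G(T(15)) = -(15120 + 135*(9 + 5/15)) = -(15120 + 135*(9 + 5*(1/15))) = -(15120 + 135*(9 + ⅓)) = -(15120 + 135*(28/3)) = -(15120 + 1260) = -1*16380 = -16380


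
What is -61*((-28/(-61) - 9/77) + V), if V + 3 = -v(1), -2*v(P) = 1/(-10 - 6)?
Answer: 404185/2464 ≈ 164.04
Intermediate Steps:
v(P) = 1/32 (v(P) = -1/(2*(-10 - 6)) = -1/2/(-16) = -1/2*(-1/16) = 1/32)
V = -97/32 (V = -3 - 1*1/32 = -3 - 1/32 = -97/32 ≈ -3.0313)
-61*((-28/(-61) - 9/77) + V) = -61*((-28/(-61) - 9/77) - 97/32) = -61*((-28*(-1/61) - 9*1/77) - 97/32) = -61*((28/61 - 9/77) - 97/32) = -61*(1607/4697 - 97/32) = -61*(-404185/150304) = 404185/2464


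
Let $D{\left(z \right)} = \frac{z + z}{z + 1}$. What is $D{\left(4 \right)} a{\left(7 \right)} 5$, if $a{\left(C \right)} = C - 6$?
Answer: $8$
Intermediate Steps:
$a{\left(C \right)} = -6 + C$ ($a{\left(C \right)} = C - 6 = -6 + C$)
$D{\left(z \right)} = \frac{2 z}{1 + z}$
$D{\left(4 \right)} a{\left(7 \right)} 5 = 2 \cdot 4 \frac{1}{1 + 4} \left(-6 + 7\right) 5 = 2 \cdot 4 \cdot \frac{1}{5} \cdot 1 \cdot 5 = \frac{8}{5} \cdot 1 \cdot 5 = \frac{8}{5} \cdot 5 = 8$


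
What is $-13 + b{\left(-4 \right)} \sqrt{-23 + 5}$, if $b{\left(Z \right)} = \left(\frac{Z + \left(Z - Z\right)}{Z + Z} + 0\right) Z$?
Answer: $-13 - 6 i \sqrt{2} \approx -13.0 - 8.4853 i$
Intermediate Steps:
$b{\left(Z \right)} = \frac{Z}{2}$ ($b{\left(Z \right)} = \left(\frac{Z + 0}{2 Z} + 0\right) Z = \left(Z \frac{1}{2 Z} + 0\right) Z = \left(\frac{1}{2} + 0\right) Z = \frac{Z}{2}$)
$-13 + b{\left(-4 \right)} \sqrt{-23 + 5} = -13 + \frac{1}{2} \left(-4\right) \sqrt{-23 + 5} = -13 - 2 \sqrt{-18} = -13 - 2 \cdot 3 i \sqrt{2} = -13 - 6 i \sqrt{2}$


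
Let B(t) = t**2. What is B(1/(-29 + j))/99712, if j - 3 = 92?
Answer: 1/434345472 ≈ 2.3023e-9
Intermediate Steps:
j = 95 (j = 3 + 92 = 95)
B(1/(-29 + j))/99712 = (1/(-29 + 95))**2/99712 = (1/66)**2*(1/99712) = (1/4356)*(1/99712) = 1/434345472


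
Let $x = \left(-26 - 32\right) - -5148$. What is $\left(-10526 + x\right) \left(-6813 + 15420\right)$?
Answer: $-46787652$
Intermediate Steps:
$x = 5090$ ($x = -58 + 5148 = 5090$)
$\left(-10526 + x\right) \left(-6813 + 15420\right) = \left(-10526 + 5090\right) \left(-6813 + 15420\right) = \left(-5436\right) 8607 = -46787652$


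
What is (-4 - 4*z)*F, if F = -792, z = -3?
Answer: -6336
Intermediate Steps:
(-4 - 4*z)*F = (-4 - 4*(-3))*(-792) = (-4 + 12)*(-792) = 8*(-792) = -6336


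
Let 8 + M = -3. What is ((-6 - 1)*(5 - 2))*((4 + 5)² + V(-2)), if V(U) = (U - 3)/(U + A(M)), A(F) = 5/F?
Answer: -15694/9 ≈ -1743.8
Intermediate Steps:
M = -11 (M = -8 - 3 = -11)
V(U) = (-3 + U)/(-5/11 + U) (V(U) = (U - 3)/(U + 5/(-11)) = (-3 + U)/(U + 5*(-1/11)) = (-3 + U)/(U - 5/11) = (-3 + U)/(-5/11 + U))
((-6 - 1)*(5 - 2))*((4 + 5)² + V(-2)) = ((-6 - 1)*(5 - 2))*((4 + 5)² + 11*(-3 - 2)/(-5 + 11*(-2))) = (-7*3)*(9² + 11*(-5)/(-5 - 22)) = -21*(81 + 11*(-5)/(-27)) = -21*(81 + 11*(-1/27)*(-5)) = -21*(81 + 55/27) = -21*2242/27 = -15694/9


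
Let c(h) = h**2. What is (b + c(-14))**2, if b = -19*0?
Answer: 38416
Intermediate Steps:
b = 0
(b + c(-14))**2 = (0 + (-14)**2)**2 = (0 + 196)**2 = 196**2 = 38416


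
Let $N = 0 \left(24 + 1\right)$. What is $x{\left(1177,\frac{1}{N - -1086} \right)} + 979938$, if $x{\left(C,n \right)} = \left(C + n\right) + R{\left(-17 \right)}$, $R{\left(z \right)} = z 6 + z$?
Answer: $\frac{1065361657}{1086} \approx 9.81 \cdot 10^{5}$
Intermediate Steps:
$R{\left(z \right)} = 7 z$ ($R{\left(z \right)} = 6 z + z = 7 z$)
$N = 0$ ($N = 0 \cdot 25 = 0$)
$x{\left(C,n \right)} = -119 + C + n$ ($x{\left(C,n \right)} = \left(C + n\right) + 7 \left(-17\right) = \left(C + n\right) - 119 = -119 + C + n$)
$x{\left(1177,\frac{1}{N - -1086} \right)} + 979938 = \left(-119 + 1177 + \frac{1}{0 - -1086}\right) + 979938 = \left(-119 + 1177 + \frac{1}{0 + 1086}\right) + 979938 = \left(-119 + 1177 + \frac{1}{1086}\right) + 979938 = \frac{1148989}{1086} + 979938 = \frac{1065361657}{1086}$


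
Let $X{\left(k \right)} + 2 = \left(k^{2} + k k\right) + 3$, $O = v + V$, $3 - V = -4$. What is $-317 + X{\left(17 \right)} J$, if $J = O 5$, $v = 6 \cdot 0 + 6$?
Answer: $37318$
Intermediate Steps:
$V = 7$ ($V = 3 - -4 = 3 + 4 = 7$)
$v = 6$ ($v = 0 + 6 = 6$)
$O = 13$ ($O = 6 + 7 = 13$)
$X{\left(k \right)} = 1 + 2 k^{2}$ ($X{\left(k \right)} = -2 + \left(\left(k^{2} + k k\right) + 3\right) = -2 + \left(\left(k^{2} + k^{2}\right) + 3\right) = -2 + \left(2 k^{2} + 3\right) = -2 + \left(3 + 2 k^{2}\right) = 1 + 2 k^{2}$)
$J = 65$ ($J = 13 \cdot 5 = 65$)
$-317 + X{\left(17 \right)} J = -317 + \left(1 + 2 \cdot 17^{2}\right) 65 = -317 + \left(1 + 2 \cdot 289\right) 65 = -317 + \left(1 + 578\right) 65 = -317 + 579 \cdot 65 = -317 + 37635 = 37318$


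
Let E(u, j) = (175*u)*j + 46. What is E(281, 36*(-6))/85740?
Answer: -5310877/42870 ≈ -123.88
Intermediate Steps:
E(u, j) = 46 + 175*j*u (E(u, j) = 175*j*u + 46 = 46 + 175*j*u)
E(281, 36*(-6))/85740 = (46 + 175*(36*(-6))*281)/85740 = (46 + 175*(-216)*281)*(1/85740) = (46 - 10621800)*(1/85740) = -10621754*1/85740 = -5310877/42870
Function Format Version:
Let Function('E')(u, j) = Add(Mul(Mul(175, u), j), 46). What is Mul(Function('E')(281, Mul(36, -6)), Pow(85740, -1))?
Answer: Rational(-5310877, 42870) ≈ -123.88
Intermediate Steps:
Function('E')(u, j) = Add(46, Mul(175, j, u)) (Function('E')(u, j) = Add(Mul(175, j, u), 46) = Add(46, Mul(175, j, u)))
Mul(Function('E')(281, Mul(36, -6)), Pow(85740, -1)) = Mul(Add(46, Mul(175, Mul(36, -6), 281)), Pow(85740, -1)) = Mul(Add(46, Mul(175, -216, 281)), Rational(1, 85740)) = Mul(Add(46, -10621800), Rational(1, 85740)) = Mul(-10621754, Rational(1, 85740)) = Rational(-5310877, 42870)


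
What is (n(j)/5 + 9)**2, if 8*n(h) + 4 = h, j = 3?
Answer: 128881/1600 ≈ 80.551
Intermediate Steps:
n(h) = -1/2 + h/8
(n(j)/5 + 9)**2 = ((-1/2 + (1/8)*3)/5 + 9)**2 = ((-1/2 + 3/8)*(1/5) + 9)**2 = (-1/8*1/5 + 9)**2 = (-1/40 + 9)**2 = (359/40)**2 = 128881/1600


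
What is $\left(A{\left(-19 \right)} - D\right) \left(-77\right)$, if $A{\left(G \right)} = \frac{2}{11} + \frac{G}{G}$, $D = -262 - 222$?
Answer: $-37359$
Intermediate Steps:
$D = -484$
$A{\left(G \right)} = \frac{13}{11}$ ($A{\left(G \right)} = 2 \cdot \frac{1}{11} + 1 = \frac{2}{11} + 1 = \frac{13}{11}$)
$\left(A{\left(-19 \right)} - D\right) \left(-77\right) = \left(\frac{13}{11} - -484\right) \left(-77\right) = \left(\frac{13}{11} + 484\right) \left(-77\right) = \frac{5337}{11} \left(-77\right) = -37359$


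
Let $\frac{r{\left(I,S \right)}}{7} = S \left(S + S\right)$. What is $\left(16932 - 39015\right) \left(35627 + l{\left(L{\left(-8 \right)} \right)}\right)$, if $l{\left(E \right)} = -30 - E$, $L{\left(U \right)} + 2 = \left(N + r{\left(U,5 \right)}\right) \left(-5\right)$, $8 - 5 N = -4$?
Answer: $-825042963$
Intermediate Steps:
$N = \frac{12}{5}$ ($N = \frac{8}{5} - - \frac{4}{5} = \frac{8}{5} + \frac{4}{5} = \frac{12}{5} \approx 2.4$)
$r{\left(I,S \right)} = 14 S^{2}$ ($r{\left(I,S \right)} = 7 S \left(S + S\right) = 7 S 2 S = 7 \cdot 2 S^{2} = 14 S^{2}$)
$L{\left(U \right)} = -1764$ ($L{\left(U \right)} = -2 + \left(\frac{12}{5} + 14 \cdot 5^{2}\right) \left(-5\right) = -2 + \left(\frac{12}{5} + 14 \cdot 25\right) \left(-5\right) = -2 + \left(\frac{12}{5} + 350\right) \left(-5\right) = -2 + \frac{1762}{5} \left(-5\right) = -2 - 1762 = -1764$)
$\left(16932 - 39015\right) \left(35627 + l{\left(L{\left(-8 \right)} \right)}\right) = \left(16932 - 39015\right) \left(35627 - -1734\right) = - 22083 \left(35627 + \left(-30 + 1764\right)\right) = - 22083 \left(35627 + 1734\right) = \left(-22083\right) 37361 = -825042963$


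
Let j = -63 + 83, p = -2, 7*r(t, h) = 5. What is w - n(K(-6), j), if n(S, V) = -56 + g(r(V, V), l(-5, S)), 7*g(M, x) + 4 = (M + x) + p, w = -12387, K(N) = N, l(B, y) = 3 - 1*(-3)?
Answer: -604224/49 ≈ -12331.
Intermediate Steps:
l(B, y) = 6 (l(B, y) = 3 + 3 = 6)
r(t, h) = 5/7 (r(t, h) = (1/7)*5 = 5/7)
j = 20
g(M, x) = -6/7 + M/7 + x/7 (g(M, x) = -4/7 + ((M + x) - 2)/7 = -4/7 + (-2 + M + x)/7 = -4/7 + (-2/7 + M/7 + x/7) = -6/7 + M/7 + x/7)
n(S, V) = -2739/49 (n(S, V) = -56 + (-6/7 + (1/7)*(5/7) + (1/7)*6) = -56 + (-6/7 + 5/49 + 6/7) = -56 + 5/49 = -2739/49)
w - n(K(-6), j) = -12387 - 1*(-2739/49) = -12387 + 2739/49 = -604224/49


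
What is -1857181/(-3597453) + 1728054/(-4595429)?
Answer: 100780451269/718775645319 ≈ 0.14021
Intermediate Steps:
-1857181/(-3597453) + 1728054/(-4595429) = -1857181*(-1/3597453) + 1728054*(-1/4595429) = 80747/156411 - 1728054/4595429 = 100780451269/718775645319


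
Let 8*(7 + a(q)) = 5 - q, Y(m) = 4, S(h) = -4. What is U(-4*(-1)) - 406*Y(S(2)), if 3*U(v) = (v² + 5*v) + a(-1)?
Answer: -19369/12 ≈ -1614.1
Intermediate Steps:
a(q) = -51/8 - q/8 (a(q) = -7 + (5 - q)/8 = -7 + (5/8 - q/8) = -51/8 - q/8)
U(v) = -25/12 + v²/3 + 5*v/3 (U(v) = ((v² + 5*v) + (-51/8 - ⅛*(-1)))/3 = ((v² + 5*v) + (-51/8 + ⅛))/3 = ((v² + 5*v) - 25/4)/3 = (-25/4 + v² + 5*v)/3 = -25/12 + v²/3 + 5*v/3)
U(-4*(-1)) - 406*Y(S(2)) = (-25/12 + (-4*(-1))²/3 + 5*(-4*(-1))/3) - 406*4 = (-25/12 + (⅓)*4² + (5/3)*4) - 58*28 = (-25/12 + (⅓)*16 + 20/3) - 1624 = (-25/12 + 16/3 + 20/3) - 1624 = 119/12 - 1624 = -19369/12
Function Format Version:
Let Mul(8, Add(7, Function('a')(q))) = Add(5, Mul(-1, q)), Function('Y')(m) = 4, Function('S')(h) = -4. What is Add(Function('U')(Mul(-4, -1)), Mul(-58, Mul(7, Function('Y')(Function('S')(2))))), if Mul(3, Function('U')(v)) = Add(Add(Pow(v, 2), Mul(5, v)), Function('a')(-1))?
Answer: Rational(-19369, 12) ≈ -1614.1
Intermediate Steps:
Function('a')(q) = Add(Rational(-51, 8), Mul(Rational(-1, 8), q)) (Function('a')(q) = Add(-7, Mul(Rational(1, 8), Add(5, Mul(-1, q)))) = Add(-7, Add(Rational(5, 8), Mul(Rational(-1, 8), q))) = Add(Rational(-51, 8), Mul(Rational(-1, 8), q)))
Function('U')(v) = Add(Rational(-25, 12), Mul(Rational(1, 3), Pow(v, 2)), Mul(Rational(5, 3), v)) (Function('U')(v) = Mul(Rational(1, 3), Add(Add(Pow(v, 2), Mul(5, v)), Add(Rational(-51, 8), Mul(Rational(-1, 8), -1)))) = Mul(Rational(1, 3), Add(Add(Pow(v, 2), Mul(5, v)), Add(Rational(-51, 8), Rational(1, 8)))) = Mul(Rational(1, 3), Add(Add(Pow(v, 2), Mul(5, v)), Rational(-25, 4))) = Mul(Rational(1, 3), Add(Rational(-25, 4), Pow(v, 2), Mul(5, v))) = Add(Rational(-25, 12), Mul(Rational(1, 3), Pow(v, 2)), Mul(Rational(5, 3), v)))
Add(Function('U')(Mul(-4, -1)), Mul(-58, Mul(7, Function('Y')(Function('S')(2))))) = Add(Add(Rational(-25, 12), Mul(Rational(1, 3), Pow(Mul(-4, -1), 2)), Mul(Rational(5, 3), Mul(-4, -1))), Mul(-58, Mul(7, 4))) = Add(Add(Rational(-25, 12), Mul(Rational(1, 3), Pow(4, 2)), Mul(Rational(5, 3), 4)), Mul(-58, 28)) = Add(Add(Rational(-25, 12), Mul(Rational(1, 3), 16), Rational(20, 3)), -1624) = Add(Add(Rational(-25, 12), Rational(16, 3), Rational(20, 3)), -1624) = Add(Rational(119, 12), -1624) = Rational(-19369, 12)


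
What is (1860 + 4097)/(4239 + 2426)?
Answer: 5957/6665 ≈ 0.89377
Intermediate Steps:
(1860 + 4097)/(4239 + 2426) = 5957/6665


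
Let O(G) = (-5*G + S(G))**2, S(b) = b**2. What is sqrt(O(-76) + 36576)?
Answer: 12*sqrt(263423) ≈ 6159.0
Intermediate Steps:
O(G) = (G**2 - 5*G)**2 (O(G) = (-5*G + G**2)**2 = (G**2 - 5*G)**2)
sqrt(O(-76) + 36576) = sqrt((-76)**2*(-5 - 76)**2 + 36576) = sqrt(5776*(-81)**2 + 36576) = sqrt(5776*6561 + 36576) = sqrt(37896336 + 36576) = sqrt(37932912) = 12*sqrt(263423)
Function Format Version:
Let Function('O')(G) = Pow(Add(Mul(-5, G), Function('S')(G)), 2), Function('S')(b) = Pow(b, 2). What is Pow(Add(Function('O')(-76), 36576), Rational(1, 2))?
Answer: Mul(12, Pow(263423, Rational(1, 2))) ≈ 6159.0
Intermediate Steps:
Function('O')(G) = Pow(Add(Pow(G, 2), Mul(-5, G)), 2) (Function('O')(G) = Pow(Add(Mul(-5, G), Pow(G, 2)), 2) = Pow(Add(Pow(G, 2), Mul(-5, G)), 2))
Pow(Add(Function('O')(-76), 36576), Rational(1, 2)) = Pow(Add(Mul(Pow(-76, 2), Pow(Add(-5, -76), 2)), 36576), Rational(1, 2)) = Pow(Add(Mul(5776, Pow(-81, 2)), 36576), Rational(1, 2)) = Pow(Add(Mul(5776, 6561), 36576), Rational(1, 2)) = Pow(Add(37896336, 36576), Rational(1, 2)) = Pow(37932912, Rational(1, 2)) = Mul(12, Pow(263423, Rational(1, 2)))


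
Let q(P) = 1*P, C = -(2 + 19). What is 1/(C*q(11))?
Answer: -1/231 ≈ -0.0043290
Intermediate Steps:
C = -21 (C = -1*21 = -21)
q(P) = P
1/(C*q(11)) = 1/(-21*11) = 1/(-231) = -1/231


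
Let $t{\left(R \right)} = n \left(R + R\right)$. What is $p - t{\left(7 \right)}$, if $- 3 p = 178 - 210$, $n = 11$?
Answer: $- \frac{430}{3} \approx -143.33$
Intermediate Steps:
$t{\left(R \right)} = 22 R$ ($t{\left(R \right)} = 11 \left(R + R\right) = 11 \cdot 2 R = 22 R$)
$p = \frac{32}{3}$ ($p = - \frac{178 - 210}{3} = \left(- \frac{1}{3}\right) \left(-32\right) = \frac{32}{3} \approx 10.667$)
$p - t{\left(7 \right)} = \frac{32}{3} - 22 \cdot 7 = \frac{32}{3} - 154 = - \frac{430}{3}$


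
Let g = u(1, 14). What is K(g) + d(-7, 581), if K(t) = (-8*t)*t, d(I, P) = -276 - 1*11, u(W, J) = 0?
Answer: -287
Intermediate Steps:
g = 0
d(I, P) = -287 (d(I, P) = -276 - 11 = -287)
K(t) = -8*t²
K(g) + d(-7, 581) = -8*0² - 287 = -8*0 - 287 = 0 - 287 = -287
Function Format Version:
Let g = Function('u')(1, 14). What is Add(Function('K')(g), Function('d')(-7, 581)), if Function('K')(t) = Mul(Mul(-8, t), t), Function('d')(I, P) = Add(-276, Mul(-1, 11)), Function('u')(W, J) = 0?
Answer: -287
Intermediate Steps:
g = 0
Function('d')(I, P) = -287 (Function('d')(I, P) = Add(-276, -11) = -287)
Function('K')(t) = Mul(-8, Pow(t, 2))
Add(Function('K')(g), Function('d')(-7, 581)) = Add(Mul(-8, Pow(0, 2)), -287) = Add(Mul(-8, 0), -287) = Add(0, -287) = -287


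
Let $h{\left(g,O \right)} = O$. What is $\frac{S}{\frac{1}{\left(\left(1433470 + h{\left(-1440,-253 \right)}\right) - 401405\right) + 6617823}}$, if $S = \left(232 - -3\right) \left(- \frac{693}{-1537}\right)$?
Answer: $\frac{1245781307925}{1537} \approx 8.1053 \cdot 10^{8}$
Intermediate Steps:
$S = \frac{162855}{1537}$ ($S = \left(232 + \left(-5 + 8\right)\right) \left(\left(-693\right) \left(- \frac{1}{1537}\right)\right) = \left(232 + 3\right) \frac{693}{1537} = 235 \cdot \frac{693}{1537} = \frac{162855}{1537} \approx 105.96$)
$\frac{S}{\frac{1}{\left(\left(1433470 + h{\left(-1440,-253 \right)}\right) - 401405\right) + 6617823}} = \frac{162855}{1537 \frac{1}{\left(\left(1433470 - 253\right) - 401405\right) + 6617823}} = \frac{162855}{1537 \frac{1}{\left(1433217 - 401405\right) + 6617823}} = \frac{162855}{1537 \frac{1}{1031812 + 6617823}} = \frac{162855}{1537 \cdot \frac{1}{7649635}} = \frac{162855 \frac{1}{\frac{1}{7649635}}}{1537} = \frac{162855}{1537} \cdot 7649635 = \frac{1245781307925}{1537}$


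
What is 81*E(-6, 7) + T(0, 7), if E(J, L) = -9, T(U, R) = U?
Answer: -729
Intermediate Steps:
81*E(-6, 7) + T(0, 7) = 81*(-9) + 0 = -729 + 0 = -729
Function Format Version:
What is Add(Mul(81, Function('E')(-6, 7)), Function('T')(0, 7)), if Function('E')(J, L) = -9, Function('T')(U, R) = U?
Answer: -729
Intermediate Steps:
Add(Mul(81, Function('E')(-6, 7)), Function('T')(0, 7)) = Add(Mul(81, -9), 0) = Add(-729, 0) = -729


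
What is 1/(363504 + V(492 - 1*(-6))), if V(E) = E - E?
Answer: 1/363504 ≈ 2.7510e-6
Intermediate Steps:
V(E) = 0
1/(363504 + V(492 - 1*(-6))) = 1/(363504 + 0) = 1/363504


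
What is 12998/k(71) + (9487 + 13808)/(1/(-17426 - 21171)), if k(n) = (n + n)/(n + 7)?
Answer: -63836808243/71 ≈ -8.9911e+8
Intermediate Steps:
k(n) = 2*n/(7 + n) (k(n) = (2*n)/(7 + n) = 2*n/(7 + n))
12998/k(71) + (9487 + 13808)/(1/(-17426 - 21171)) = 12998/((2*71/(7 + 71))) + (9487 + 13808)/(1/(-17426 - 21171)) = 12998/((2*71/78)) + 23295/(1/(-38597)) = 12998/((2*71*(1/78))) + 23295/(-1/38597) = 12998/(71/39) + 23295*(-38597) = 12998*(39/71) - 899117115 = 506922/71 - 899117115 = -63836808243/71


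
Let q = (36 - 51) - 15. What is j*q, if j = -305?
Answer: 9150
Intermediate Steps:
q = -30 (q = -15 - 15 = -30)
j*q = -305*(-30) = 9150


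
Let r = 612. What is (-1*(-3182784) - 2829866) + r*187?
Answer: 467362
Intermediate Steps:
(-1*(-3182784) - 2829866) + r*187 = (-1*(-3182784) - 2829866) + 612*187 = (3182784 - 2829866) + 114444 = 352918 + 114444 = 467362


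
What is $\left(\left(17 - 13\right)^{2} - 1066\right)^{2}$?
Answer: $1102500$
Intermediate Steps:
$\left(\left(17 - 13\right)^{2} - 1066\right)^{2} = \left(4^{2} - 1066\right)^{2} = \left(16 - 1066\right)^{2} = \left(-1050\right)^{2} = 1102500$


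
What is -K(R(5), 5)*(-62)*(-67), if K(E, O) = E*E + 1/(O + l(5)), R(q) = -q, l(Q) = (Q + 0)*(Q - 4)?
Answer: -521327/5 ≈ -1.0427e+5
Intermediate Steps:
l(Q) = Q*(-4 + Q)
K(E, O) = E² + 1/(5 + O) (K(E, O) = E*E + 1/(O + 5*(-4 + 5)) = E² + 1/(O + 5*1) = E² + 1/(O + 5) = E² + 1/(5 + O))
-K(R(5), 5)*(-62)*(-67) = -((1 + 5*(-1*5)² + 5*(-1*5)²)/(5 + 5))*(-62)*(-67) = -((1 + 5*(-5)² + 5*(-5)²)/10)*(-62)*(-67) = -((1 + 5*25 + 5*25)/10)*(-62)*(-67) = -((1 + 125 + 125)/10)*(-62)*(-67) = -((⅒)*251)*(-62)*(-67) = -(251/10)*(-62)*(-67) = -(-7781)*(-67)/5 = -1*521327/5 = -521327/5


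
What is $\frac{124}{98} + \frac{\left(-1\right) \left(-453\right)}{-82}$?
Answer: $- \frac{17113}{4018} \approx -4.2591$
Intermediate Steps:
$\frac{124}{98} + \frac{\left(-1\right) \left(-453\right)}{-82} = 124 \cdot \frac{1}{98} + 453 \left(- \frac{1}{82}\right) = \frac{62}{49} - \frac{453}{82} = - \frac{17113}{4018}$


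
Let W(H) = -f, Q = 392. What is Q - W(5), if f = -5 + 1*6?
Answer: 393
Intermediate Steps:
f = 1 (f = -5 + 6 = 1)
W(H) = -1 (W(H) = -1*1 = -1)
Q - W(5) = 392 - 1*(-1) = 392 + 1 = 393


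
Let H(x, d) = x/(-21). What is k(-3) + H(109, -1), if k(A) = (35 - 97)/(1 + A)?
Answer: 542/21 ≈ 25.810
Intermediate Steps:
H(x, d) = -x/21 (H(x, d) = x*(-1/21) = -x/21)
k(A) = -62/(1 + A)
k(-3) + H(109, -1) = -62/(1 - 3) - 1/21*109 = -62/(-2) - 109/21 = -62*(-½) - 109/21 = 31 - 109/21 = 542/21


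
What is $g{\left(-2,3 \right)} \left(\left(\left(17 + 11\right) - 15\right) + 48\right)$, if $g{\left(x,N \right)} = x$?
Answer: $-122$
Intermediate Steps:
$g{\left(-2,3 \right)} \left(\left(\left(17 + 11\right) - 15\right) + 48\right) = - 2 \left(\left(\left(17 + 11\right) - 15\right) + 48\right) = - 2 \left(\left(28 - 15\right) + 48\right) = - 2 \left(13 + 48\right) = \left(-2\right) 61 = -122$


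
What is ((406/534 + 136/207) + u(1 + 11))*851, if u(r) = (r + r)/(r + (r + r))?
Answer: 1420541/801 ≈ 1773.5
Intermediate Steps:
u(r) = ⅔ (u(r) = (2*r)/(r + 2*r) = (2*r)/((3*r)) = (2*r)*(1/(3*r)) = ⅔)
((406/534 + 136/207) + u(1 + 11))*851 = ((406/534 + 136/207) + ⅔)*851 = ((406*(1/534) + 136*(1/207)) + ⅔)*851 = ((203/267 + 136/207) + ⅔)*851 = (26111/18423 + ⅔)*851 = (38393/18423)*851 = 1420541/801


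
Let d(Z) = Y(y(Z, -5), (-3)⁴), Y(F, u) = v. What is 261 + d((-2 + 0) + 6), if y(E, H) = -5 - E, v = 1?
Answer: 262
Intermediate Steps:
Y(F, u) = 1
d(Z) = 1
261 + d((-2 + 0) + 6) = 261 + 1 = 262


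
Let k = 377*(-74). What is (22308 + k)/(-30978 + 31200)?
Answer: -2795/111 ≈ -25.180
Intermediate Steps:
k = -27898
(22308 + k)/(-30978 + 31200) = (22308 - 27898)/(-30978 + 31200) = -5590/222 = -5590*1/222 = -2795/111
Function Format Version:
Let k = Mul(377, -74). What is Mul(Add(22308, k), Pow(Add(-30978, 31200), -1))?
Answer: Rational(-2795, 111) ≈ -25.180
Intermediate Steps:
k = -27898
Mul(Add(22308, k), Pow(Add(-30978, 31200), -1)) = Mul(Add(22308, -27898), Pow(Add(-30978, 31200), -1)) = Mul(-5590, Pow(222, -1)) = Mul(-5590, Rational(1, 222)) = Rational(-2795, 111)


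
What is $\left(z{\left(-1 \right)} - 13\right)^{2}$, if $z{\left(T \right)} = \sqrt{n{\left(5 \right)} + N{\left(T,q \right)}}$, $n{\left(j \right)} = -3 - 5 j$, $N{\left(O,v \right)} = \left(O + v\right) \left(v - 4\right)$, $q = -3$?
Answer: $169$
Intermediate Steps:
$N{\left(O,v \right)} = \left(-4 + v\right) \left(O + v\right)$ ($N{\left(O,v \right)} = \left(O + v\right) \left(-4 + v\right) = \left(-4 + v\right) \left(O + v\right)$)
$z{\left(T \right)} = \sqrt{-7 - 7 T}$ ($z{\left(T \right)} = \sqrt{\left(-3 - 25\right) - \left(-12 - 9 + 4 T - T \left(-3\right)\right)} = \sqrt{\left(-3 - 25\right) + \left(9 - 4 T + 12 - 3 T\right)} = \sqrt{-28 - \left(-21 + 7 T\right)} = \sqrt{-7 - 7 T}$)
$\left(z{\left(-1 \right)} - 13\right)^{2} = \left(\sqrt{-7 - -7} - 13\right)^{2} = \left(\sqrt{-7 + 7} - 13\right)^{2} = \left(\sqrt{0} - 13\right)^{2} = \left(0 - 13\right)^{2} = \left(-13\right)^{2} = 169$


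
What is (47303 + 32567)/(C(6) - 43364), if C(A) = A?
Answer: -35/19 ≈ -1.8421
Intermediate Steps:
(47303 + 32567)/(C(6) - 43364) = (47303 + 32567)/(6 - 43364) = 79870/(-43358) = 79870*(-1/43358) = -35/19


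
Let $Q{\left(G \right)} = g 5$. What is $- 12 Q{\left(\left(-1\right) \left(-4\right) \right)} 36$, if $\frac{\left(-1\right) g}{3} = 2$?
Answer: $12960$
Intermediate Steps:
$g = -6$ ($g = \left(-3\right) 2 = -6$)
$Q{\left(G \right)} = -30$ ($Q{\left(G \right)} = \left(-6\right) 5 = -30$)
$- 12 Q{\left(\left(-1\right) \left(-4\right) \right)} 36 = \left(-12\right) \left(-30\right) 36 = 360 \cdot 36 = 12960$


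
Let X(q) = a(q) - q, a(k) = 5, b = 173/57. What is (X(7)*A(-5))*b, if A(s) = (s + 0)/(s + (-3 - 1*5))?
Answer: -1730/741 ≈ -2.3347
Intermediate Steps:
b = 173/57 (b = 173*(1/57) = 173/57 ≈ 3.0351)
A(s) = s/(-8 + s) (A(s) = s/(s + (-3 - 5)) = s/(s - 8) = s/(-8 + s))
X(q) = 5 - q
(X(7)*A(-5))*b = ((5 - 1*7)*(-5/(-8 - 5)))*(173/57) = ((5 - 7)*(-5/(-13)))*(173/57) = -(-10)*(-1)/13*(173/57) = -2*5/13*(173/57) = -10/13*173/57 = -1730/741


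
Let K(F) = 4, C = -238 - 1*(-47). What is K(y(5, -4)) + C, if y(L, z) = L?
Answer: -187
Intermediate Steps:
C = -191 (C = -238 + 47 = -191)
K(y(5, -4)) + C = 4 - 191 = -187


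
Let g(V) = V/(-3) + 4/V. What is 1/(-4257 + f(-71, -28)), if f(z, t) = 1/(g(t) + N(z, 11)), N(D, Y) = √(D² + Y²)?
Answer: -1588708109/6763133295543 - 49*√5162/4508755530362 ≈ -0.00023491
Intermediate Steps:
g(V) = 4/V - V/3 (g(V) = V*(-⅓) + 4/V = -V/3 + 4/V = 4/V - V/3)
f(z, t) = 1/(√(121 + z²) + 4/t - t/3) (f(z, t) = 1/((4/t - t/3) + √(z² + 11²)) = 1/((4/t - t/3) + √(z² + 121)) = 1/((4/t - t/3) + √(121 + z²)) = 1/(√(121 + z²) + 4/t - t/3))
1/(-4257 + f(-71, -28)) = 1/(-4257 + 3*(-28)/(12 - 28*(-1*(-28) + 3*√(121 + (-71)²)))) = 1/(-4257 + 3*(-28)/(12 - 28*(28 + 3*√(121 + 5041)))) = 1/(-4257 + 3*(-28)/(12 - 28*(28 + 3*√5162))) = 1/(-4257 + 3*(-28)/(12 + (-784 - 84*√5162))) = 1/(-4257 + 3*(-28)/(-772 - 84*√5162)) = 1/(-4257 - 84/(-772 - 84*√5162))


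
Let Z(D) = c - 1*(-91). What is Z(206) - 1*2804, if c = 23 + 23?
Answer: -2667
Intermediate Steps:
c = 46
Z(D) = 137 (Z(D) = 46 - 1*(-91) = 46 + 91 = 137)
Z(206) - 1*2804 = 137 - 1*2804 = 137 - 2804 = -2667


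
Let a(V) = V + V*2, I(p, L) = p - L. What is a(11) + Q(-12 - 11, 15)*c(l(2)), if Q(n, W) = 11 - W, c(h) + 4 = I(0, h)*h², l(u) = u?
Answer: 81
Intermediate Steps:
a(V) = 3*V (a(V) = V + 2*V = 3*V)
c(h) = -4 - h³ (c(h) = -4 + (0 - h)*h² = -4 + (-h)*h² = -4 - h³)
a(11) + Q(-12 - 11, 15)*c(l(2)) = 3*11 + (11 - 1*15)*(-4 - 1*2³) = 33 + (11 - 15)*(-4 - 1*8) = 33 - 4*(-4 - 8) = 33 - 4*(-12) = 33 + 48 = 81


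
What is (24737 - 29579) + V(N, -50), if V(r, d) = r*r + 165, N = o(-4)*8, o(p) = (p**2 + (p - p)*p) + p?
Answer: 4539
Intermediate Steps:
o(p) = p + p**2 (o(p) = (p**2 + 0*p) + p = (p**2 + 0) + p = p**2 + p = p + p**2)
N = 96 (N = -4*(1 - 4)*8 = -4*(-3)*8 = 12*8 = 96)
V(r, d) = 165 + r**2 (V(r, d) = r**2 + 165 = 165 + r**2)
(24737 - 29579) + V(N, -50) = (24737 - 29579) + (165 + 96**2) = -4842 + (165 + 9216) = -4842 + 9381 = 4539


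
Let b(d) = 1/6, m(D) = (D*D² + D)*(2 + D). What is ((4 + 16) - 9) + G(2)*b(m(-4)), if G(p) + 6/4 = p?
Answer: 133/12 ≈ 11.083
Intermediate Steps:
G(p) = -3/2 + p
m(D) = (2 + D)*(D + D³) (m(D) = (D³ + D)*(2 + D) = (D + D³)*(2 + D) = (2 + D)*(D + D³))
b(d) = ⅙
((4 + 16) - 9) + G(2)*b(m(-4)) = ((4 + 16) - 9) + (-3/2 + 2)*(⅙) = (20 - 9) + (½)*(⅙) = 11 + 1/12 = 133/12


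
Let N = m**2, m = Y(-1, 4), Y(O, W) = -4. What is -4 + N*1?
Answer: 12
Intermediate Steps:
m = -4
N = 16 (N = (-4)**2 = 16)
-4 + N*1 = -4 + 16*1 = -4 + 16 = 12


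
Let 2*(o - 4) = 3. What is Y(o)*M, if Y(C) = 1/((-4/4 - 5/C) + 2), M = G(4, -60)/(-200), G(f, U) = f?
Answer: -11/50 ≈ -0.22000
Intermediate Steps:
o = 11/2 (o = 4 + (½)*3 = 4 + 3/2 = 11/2 ≈ 5.5000)
M = -1/50 (M = 4/(-200) = 4*(-1/200) = -1/50 ≈ -0.020000)
Y(C) = 1/(1 - 5/C) (Y(C) = 1/((-4*¼ - 5/C) + 2) = 1/((-1 - 5/C) + 2) = 1/(1 - 5/C))
Y(o)*M = (11/(2*(-5 + 11/2)))*(-1/50) = (11/(2*(½)))*(-1/50) = ((11/2)*2)*(-1/50) = 11*(-1/50) = -11/50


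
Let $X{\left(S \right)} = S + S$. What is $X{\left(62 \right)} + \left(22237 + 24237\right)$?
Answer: $46598$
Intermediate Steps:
$X{\left(S \right)} = 2 S$
$X{\left(62 \right)} + \left(22237 + 24237\right) = 2 \cdot 62 + \left(22237 + 24237\right) = 124 + 46474 = 46598$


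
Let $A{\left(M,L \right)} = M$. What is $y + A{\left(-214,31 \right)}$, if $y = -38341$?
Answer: $-38555$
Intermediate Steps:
$y + A{\left(-214,31 \right)} = -38341 - 214 = -38555$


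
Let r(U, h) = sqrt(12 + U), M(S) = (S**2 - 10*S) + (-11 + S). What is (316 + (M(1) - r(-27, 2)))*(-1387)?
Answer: -411939 + 1387*I*sqrt(15) ≈ -4.1194e+5 + 5371.8*I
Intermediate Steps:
M(S) = -11 + S**2 - 9*S
(316 + (M(1) - r(-27, 2)))*(-1387) = (316 + ((-11 + 1**2 - 9*1) - sqrt(12 - 27)))*(-1387) = (316 + ((-11 + 1 - 9) - sqrt(-15)))*(-1387) = (316 + (-19 - I*sqrt(15)))*(-1387) = (297 - I*sqrt(15))*(-1387) = -411939 + 1387*I*sqrt(15)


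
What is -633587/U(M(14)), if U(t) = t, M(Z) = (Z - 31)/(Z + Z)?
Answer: 17740436/17 ≈ 1.0436e+6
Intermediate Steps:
M(Z) = (-31 + Z)/(2*Z) (M(Z) = (-31 + Z)/((2*Z)) = (-31 + Z)*(1/(2*Z)) = (-31 + Z)/(2*Z))
-633587/U(M(14)) = -633587*28/(-31 + 14) = -633587/((1/2)*(1/14)*(-17)) = -633587/(-17/28) = -633587*(-28/17) = 17740436/17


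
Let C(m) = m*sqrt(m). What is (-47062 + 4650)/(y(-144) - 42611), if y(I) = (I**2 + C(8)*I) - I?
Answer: 921655172/461619529 - 97717248*sqrt(2)/461619529 ≈ 1.6972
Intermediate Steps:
C(m) = m**(3/2)
y(I) = I**2 - I + 16*I*sqrt(2) (y(I) = (I**2 + 8**(3/2)*I) - I = (I**2 + (16*sqrt(2))*I) - I = (I**2 + 16*I*sqrt(2)) - I = I**2 - I + 16*I*sqrt(2))
(-47062 + 4650)/(y(-144) - 42611) = (-47062 + 4650)/(-144*(-1 - 144 + 16*sqrt(2)) - 42611) = -42412/(-144*(-145 + 16*sqrt(2)) - 42611) = -42412/((20880 - 2304*sqrt(2)) - 42611) = -42412/(-21731 - 2304*sqrt(2))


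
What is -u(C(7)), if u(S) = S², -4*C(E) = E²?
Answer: -2401/16 ≈ -150.06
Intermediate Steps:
C(E) = -E²/4
-u(C(7)) = -(-¼*7²)² = -(-¼*49)² = -(-49/4)² = -1*2401/16 = -2401/16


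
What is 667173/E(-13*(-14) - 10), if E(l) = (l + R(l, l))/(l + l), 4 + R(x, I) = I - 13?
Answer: 76502504/109 ≈ 7.0186e+5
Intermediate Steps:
R(x, I) = -17 + I (R(x, I) = -4 + (I - 13) = -4 + (-13 + I) = -17 + I)
E(l) = (-17 + 2*l)/(2*l) (E(l) = (l + (-17 + l))/(l + l) = (-17 + 2*l)/((2*l)) = (-17 + 2*l)*(1/(2*l)) = (-17 + 2*l)/(2*l))
667173/E(-13*(-14) - 10) = 667173/(((-17/2 + (-13*(-14) - 10))/(-13*(-14) - 10))) = 667173/(((-17/2 + (182 - 10))/(182 - 10))) = 667173/(((-17/2 + 172)/172)) = 667173/(((1/172)*(327/2))) = 667173/(327/344) = 667173*(344/327) = 76502504/109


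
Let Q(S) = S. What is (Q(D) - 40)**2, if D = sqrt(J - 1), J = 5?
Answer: 1444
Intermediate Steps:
D = 2 (D = sqrt(5 - 1) = sqrt(4) = 2)
(Q(D) - 40)**2 = (2 - 40)**2 = (-38)**2 = 1444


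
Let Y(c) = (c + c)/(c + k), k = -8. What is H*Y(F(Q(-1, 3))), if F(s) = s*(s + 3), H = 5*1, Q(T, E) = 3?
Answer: 18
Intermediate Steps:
H = 5
F(s) = s*(3 + s)
Y(c) = 2*c/(-8 + c) (Y(c) = (c + c)/(c - 8) = (2*c)/(-8 + c) = 2*c/(-8 + c))
H*Y(F(Q(-1, 3))) = 5*(2*(3*(3 + 3))/(-8 + 3*(3 + 3))) = 5*(2*(3*6)/(-8 + 3*6)) = 5*(2*18/(-8 + 18)) = 5*(2*18/10) = 5*(2*18*(⅒)) = 5*(18/5) = 18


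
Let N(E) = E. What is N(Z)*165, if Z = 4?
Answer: 660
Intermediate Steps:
N(Z)*165 = 4*165 = 660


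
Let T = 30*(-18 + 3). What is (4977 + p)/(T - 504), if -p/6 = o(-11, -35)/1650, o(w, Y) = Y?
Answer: -136871/26235 ≈ -5.2171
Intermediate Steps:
T = -450 (T = 30*(-15) = -450)
p = 7/55 (p = -(-210)/1650 = -6*(-7/330) = 7/55 ≈ 0.12727)
(4977 + p)/(T - 504) = (4977 + 7/55)/(-450 - 504) = (273742/55)/(-954) = (273742/55)*(-1/954) = -136871/26235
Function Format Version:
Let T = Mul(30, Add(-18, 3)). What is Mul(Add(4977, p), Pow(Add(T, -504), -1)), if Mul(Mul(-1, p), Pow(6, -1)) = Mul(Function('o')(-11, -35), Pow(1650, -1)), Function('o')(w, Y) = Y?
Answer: Rational(-136871, 26235) ≈ -5.2171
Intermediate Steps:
T = -450 (T = Mul(30, -15) = -450)
p = Rational(7, 55) (p = Mul(-6, Mul(-35, Pow(1650, -1))) = Mul(-6, Mul(-35, Rational(1, 1650))) = Mul(-6, Rational(-7, 330)) = Rational(7, 55) ≈ 0.12727)
Mul(Add(4977, p), Pow(Add(T, -504), -1)) = Mul(Add(4977, Rational(7, 55)), Pow(Add(-450, -504), -1)) = Mul(Rational(273742, 55), Pow(-954, -1)) = Mul(Rational(273742, 55), Rational(-1, 954)) = Rational(-136871, 26235)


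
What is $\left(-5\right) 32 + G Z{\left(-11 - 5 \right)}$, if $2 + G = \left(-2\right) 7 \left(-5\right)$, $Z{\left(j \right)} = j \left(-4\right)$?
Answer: $4192$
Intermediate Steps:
$Z{\left(j \right)} = - 4 j$
$G = 68$ ($G = -2 + \left(-2\right) 7 \left(-5\right) = -2 - -70 = -2 + 70 = 68$)
$\left(-5\right) 32 + G Z{\left(-11 - 5 \right)} = \left(-5\right) 32 + 68 \left(- 4 \left(-11 - 5\right)\right) = -160 + 68 \left(- 4 \left(-11 - 5\right)\right) = -160 + 68 \left(\left(-4\right) \left(-16\right)\right) = -160 + 68 \cdot 64 = -160 + 4352 = 4192$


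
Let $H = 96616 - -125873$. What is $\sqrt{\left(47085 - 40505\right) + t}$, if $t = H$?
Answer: $\sqrt{229069} \approx 478.61$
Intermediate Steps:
$H = 222489$ ($H = 96616 + 125873 = 222489$)
$t = 222489$
$\sqrt{\left(47085 - 40505\right) + t} = \sqrt{\left(47085 - 40505\right) + 222489} = \sqrt{6580 + 222489} = \sqrt{229069}$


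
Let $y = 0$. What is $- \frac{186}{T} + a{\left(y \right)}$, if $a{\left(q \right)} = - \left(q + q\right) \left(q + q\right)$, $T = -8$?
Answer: $\frac{93}{4} \approx 23.25$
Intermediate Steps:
$a{\left(q \right)} = - 4 q^{2}$ ($a{\left(q \right)} = - 2 q 2 q = - 4 q^{2}$)
$- \frac{186}{T} + a{\left(y \right)} = - \frac{186}{-8} - 4 \cdot 0^{2} = \left(-186\right) \left(- \frac{1}{8}\right) - 0 = \frac{93}{4} + 0 = \frac{93}{4}$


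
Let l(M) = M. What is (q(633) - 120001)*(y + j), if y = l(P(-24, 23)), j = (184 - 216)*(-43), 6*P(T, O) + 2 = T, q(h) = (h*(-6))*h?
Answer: -10386815525/3 ≈ -3.4623e+9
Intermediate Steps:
q(h) = -6*h**2 (q(h) = (-6*h)*h = -6*h**2)
P(T, O) = -1/3 + T/6
j = 1376 (j = -32*(-43) = 1376)
y = -13/3 (y = -1/3 + (1/6)*(-24) = -1/3 - 4 = -13/3 ≈ -4.3333)
(q(633) - 120001)*(y + j) = (-6*633**2 - 120001)*(-13/3 + 1376) = (-6*400689 - 120001)*(4115/3) = (-2404134 - 120001)*(4115/3) = -2524135*4115/3 = -10386815525/3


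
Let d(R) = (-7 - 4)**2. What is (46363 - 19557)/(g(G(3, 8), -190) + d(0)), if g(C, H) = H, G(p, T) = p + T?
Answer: -26806/69 ≈ -388.49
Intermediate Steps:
G(p, T) = T + p
d(R) = 121 (d(R) = (-11)**2 = 121)
(46363 - 19557)/(g(G(3, 8), -190) + d(0)) = (46363 - 19557)/(-190 + 121) = 26806/(-69) = 26806*(-1/69) = -26806/69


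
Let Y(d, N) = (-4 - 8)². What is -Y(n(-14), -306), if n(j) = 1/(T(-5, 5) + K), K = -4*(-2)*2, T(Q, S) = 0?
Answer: -144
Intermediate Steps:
K = 16 (K = 8*2 = 16)
n(j) = 1/16 (n(j) = 1/(0 + 16) = 1/16)
Y(d, N) = 144 (Y(d, N) = (-12)² = 144)
-Y(n(-14), -306) = -1*144 = -144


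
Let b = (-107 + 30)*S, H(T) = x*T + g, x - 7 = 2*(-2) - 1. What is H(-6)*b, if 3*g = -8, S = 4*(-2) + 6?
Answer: -6776/3 ≈ -2258.7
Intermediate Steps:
x = 2 (x = 7 + (2*(-2) - 1) = 7 + (-4 - 1) = 7 - 5 = 2)
S = -2 (S = -8 + 6 = -2)
g = -8/3 (g = (1/3)*(-8) = -8/3 ≈ -2.6667)
H(T) = -8/3 + 2*T (H(T) = 2*T - 8/3 = -8/3 + 2*T)
b = 154 (b = (-107 + 30)*(-2) = -77*(-2) = 154)
H(-6)*b = (-8/3 + 2*(-6))*154 = (-8/3 - 12)*154 = -44/3*154 = -6776/3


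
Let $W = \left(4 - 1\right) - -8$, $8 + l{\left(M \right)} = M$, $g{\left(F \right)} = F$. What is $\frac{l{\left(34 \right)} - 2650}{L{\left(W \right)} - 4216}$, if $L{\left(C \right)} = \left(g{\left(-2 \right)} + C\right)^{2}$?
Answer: $\frac{2624}{4135} \approx 0.63458$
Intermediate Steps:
$l{\left(M \right)} = -8 + M$
$W = 11$ ($W = 3 + 8 = 11$)
$L{\left(C \right)} = \left(-2 + C\right)^{2}$
$\frac{l{\left(34 \right)} - 2650}{L{\left(W \right)} - 4216} = \frac{\left(-8 + 34\right) - 2650}{\left(-2 + 11\right)^{2} - 4216} = \frac{26 - 2650}{9^{2} - 4216} = - \frac{2624}{81 - 4216} = - \frac{2624}{-4135} = \left(-2624\right) \left(- \frac{1}{4135}\right) = \frac{2624}{4135}$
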